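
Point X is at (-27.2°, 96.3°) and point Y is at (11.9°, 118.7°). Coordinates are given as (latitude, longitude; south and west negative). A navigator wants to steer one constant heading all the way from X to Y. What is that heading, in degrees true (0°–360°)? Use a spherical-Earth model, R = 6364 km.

29.1°

Meridional parts: M(φ₁)=-0.4936, M(φ₂)=+0.2092 → ΔM = +0.7028;  Δλ = +0.3910 rad
tan C = Δλ / ΔM = +0.5562 → C = 29.08°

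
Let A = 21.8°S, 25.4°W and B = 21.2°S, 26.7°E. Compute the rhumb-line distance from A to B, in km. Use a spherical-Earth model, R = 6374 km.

5393 km

Δψ = ln[tan(π/4+φ₂/2)/tan(π/4+φ₁/2)] = +0.0113;  Δφ = +0.0105 rad,  Δλ = +0.9093 rad
q = Δφ/Δψ = 0.9304
d = R·√(Δφ² + q²Δλ²) = 6374·0.84610 = 5393 km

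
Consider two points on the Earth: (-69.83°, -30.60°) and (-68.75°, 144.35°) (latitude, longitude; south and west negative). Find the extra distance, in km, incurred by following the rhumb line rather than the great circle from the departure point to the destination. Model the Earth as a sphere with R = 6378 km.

Great circle: cos σ = sin φ₁ sin φ₂ + cos φ₁ cos φ₂ cos Δλ,  σ = 0.7222 rad → d_gc = 4606.08 km
Rhumb line: Δψ = +0.0533, q = Δφ/Δψ = 0.3536, d_rh = R√(Δφ²+q²Δλ²) = 6886.60 km
Excess = 6886.60 − 4606.08 = 2280.52 ≈ 2281 km

2281 km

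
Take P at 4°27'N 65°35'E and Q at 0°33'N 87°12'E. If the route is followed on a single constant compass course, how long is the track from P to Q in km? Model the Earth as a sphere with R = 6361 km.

Δψ = ln[tan(π/4+φ₂/2)/tan(π/4+φ₁/2)] = -0.0681;  Δφ = -0.0681 rad,  Δλ = +0.3773 rad
q = Δφ/Δψ = 0.9989
d = R·√(Δφ² + q²Δλ²) = 6361·0.38295 = 2436 km

2436 km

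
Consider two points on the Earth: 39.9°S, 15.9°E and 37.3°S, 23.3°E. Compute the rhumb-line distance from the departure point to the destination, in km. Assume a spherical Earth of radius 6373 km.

Rhumb course C = atan2(Δλ, Δψ) with Δψ = ln[tan(π/4+φ₂/2)/tan(π/4+φ₁/2)] = +0.0581, Δλ = +0.1292 → C = 65.79°
d = R·|Δφ| / |cos C| = 6373·0.04538 / 0.41011 = 705 km

705 km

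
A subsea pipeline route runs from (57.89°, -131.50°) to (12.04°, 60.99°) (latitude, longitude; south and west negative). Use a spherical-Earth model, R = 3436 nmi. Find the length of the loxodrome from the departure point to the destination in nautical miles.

8247 nmi

Δψ = ln[tan(π/4+φ₂/2)/tan(π/4+φ₁/2)] = -1.0338;  Δφ = -0.8002 rad,  Δλ = -2.9236 rad
q = Δφ/Δψ = 0.7740
d = R·√(Δφ² + q²Δλ²) = 3436·2.40030 = 8247 nmi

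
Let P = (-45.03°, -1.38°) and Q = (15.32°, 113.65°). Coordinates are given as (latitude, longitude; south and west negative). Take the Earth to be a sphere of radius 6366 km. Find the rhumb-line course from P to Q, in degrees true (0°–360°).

Meridional parts: M(φ₁)=-0.8821, M(φ₂)=+0.2706 → ΔM = +1.1527;  Δλ = +2.0077 rad
tan C = Δλ / ΔM = +1.7416 → C = 60.14°

60.1°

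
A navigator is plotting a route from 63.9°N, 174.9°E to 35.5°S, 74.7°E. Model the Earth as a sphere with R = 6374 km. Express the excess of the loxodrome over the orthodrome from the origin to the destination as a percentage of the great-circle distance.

2.3%

Great circle: σ = 2.1956 rad → d_gc = Rσ = 13994.6 km
Rhumb: Δφ = -1.7349, Δλ = -1.7488, Δψ = -2.1255, q = Δφ/Δψ = 0.8162 → d_rh = R√(Δφ²+q²Δλ²) = 14320.0 km
Excess = (14320.0 − 13994.6) / 13994.6 = 325.4 / 13994.6 = 2.33% ≈ 2.3%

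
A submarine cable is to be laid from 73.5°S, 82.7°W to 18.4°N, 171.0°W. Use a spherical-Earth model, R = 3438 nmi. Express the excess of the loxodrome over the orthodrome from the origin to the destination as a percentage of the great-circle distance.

Great circle: σ = 1.8699 rad → d_gc = Rσ = 6428.7 nmi
Rhumb: Δφ = +1.6040, Δλ = -1.5411, Δψ = +2.2579, q = Δφ/Δψ = 0.7104 → d_rh = R√(Δφ²+q²Δλ²) = 6676.5 nmi
Excess = (6676.5 − 6428.7) / 6428.7 = 247.8 / 6428.7 = 3.855% ≈ 3.9%

3.9%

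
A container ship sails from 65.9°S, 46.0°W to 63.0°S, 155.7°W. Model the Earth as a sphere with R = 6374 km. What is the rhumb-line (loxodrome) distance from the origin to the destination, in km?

5268 km

Δψ = ln[tan(π/4+φ₂/2)/tan(π/4+φ₁/2)] = +0.1175;  Δφ = +0.0506 rad,  Δλ = -1.9146 rad
q = Δφ/Δψ = 0.4308
d = R·√(Δφ² + q²Δλ²) = 6374·0.82647 = 5268 km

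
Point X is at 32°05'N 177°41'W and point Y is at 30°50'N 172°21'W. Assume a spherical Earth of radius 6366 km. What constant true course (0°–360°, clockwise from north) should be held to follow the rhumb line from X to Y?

105.4°

Δψ = ln[tan(π/4+φ₂/2)/tan(π/4+φ₁/2)] = -0.0256
Δλ = +0.0931 rad (taken the short way round)
course = atan2(Δλ, Δψ) = 105.36°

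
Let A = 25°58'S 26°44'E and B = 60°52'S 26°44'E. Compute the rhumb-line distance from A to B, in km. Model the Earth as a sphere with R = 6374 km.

3883 km

Rhumb course C = atan2(Δλ, Δψ) with Δψ = ln[tan(π/4+φ₂/2)/tan(π/4+φ₁/2)] = -0.8780, Δλ = +0.0000 → C = 180.00°
d = R·|Δφ| / |cos C| = 6374·0.60912 / 1.00000 = 3883 km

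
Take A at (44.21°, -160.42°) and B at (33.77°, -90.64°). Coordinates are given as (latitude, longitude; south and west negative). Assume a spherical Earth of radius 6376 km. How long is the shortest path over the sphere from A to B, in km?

Haversine: a = sin²(Δφ/2)+cos φ₁ cos φ₂ sin²(Δλ/2) = 0.20323;  σ = 2·atan2(√a,√(1−a))
σ = 53.592° → d = Rσ = 6376·0.93535 = 5964 km

5964 km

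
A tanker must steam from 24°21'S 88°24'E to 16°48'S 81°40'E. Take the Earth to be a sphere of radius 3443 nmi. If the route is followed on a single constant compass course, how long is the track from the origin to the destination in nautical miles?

Δψ = ln[tan(π/4+φ₂/2)/tan(π/4+φ₁/2)] = +0.1409;  Δφ = +0.1318 rad,  Δλ = -0.1175 rad
q = Δφ/Δψ = 0.9353
d = R·√(Δφ² + q²Δλ²) = 3443·0.17160 = 591 nmi

591 nmi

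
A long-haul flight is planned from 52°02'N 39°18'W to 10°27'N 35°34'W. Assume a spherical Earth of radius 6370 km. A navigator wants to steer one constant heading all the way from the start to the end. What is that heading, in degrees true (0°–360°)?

Meridional parts: M(φ₁)=+1.0671, M(φ₂)=+0.1834 → ΔM = -0.8837;  Δλ = +0.0652 rad
tan C = Δλ / ΔM = -0.0737 → C = 175.78°

175.8°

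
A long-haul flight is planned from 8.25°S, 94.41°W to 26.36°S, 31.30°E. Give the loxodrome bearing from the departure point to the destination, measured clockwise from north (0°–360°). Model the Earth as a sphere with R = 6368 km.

98.6°

Δψ = ln[tan(π/4+φ₂/2)/tan(π/4+φ₁/2)] = -0.3327
Δλ = +2.1941 rad (taken the short way round)
course = atan2(Δλ, Δψ) = 98.62°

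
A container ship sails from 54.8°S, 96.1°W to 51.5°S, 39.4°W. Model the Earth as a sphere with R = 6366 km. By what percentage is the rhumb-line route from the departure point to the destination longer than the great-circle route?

Great circle: σ = 0.5799 rad → d_gc = Rσ = 3691.7 km
Rhumb: Δφ = +0.0576, Δλ = +0.9896, Δψ = +0.0961, q = Δφ/Δψ = 0.5993 → d_rh = R√(Δφ²+q²Δλ²) = 3793.5 km
Excess = (3793.5 − 3691.7) / 3691.7 = 101.8 / 3691.7 = 2.76% ≈ 2.8%

2.8%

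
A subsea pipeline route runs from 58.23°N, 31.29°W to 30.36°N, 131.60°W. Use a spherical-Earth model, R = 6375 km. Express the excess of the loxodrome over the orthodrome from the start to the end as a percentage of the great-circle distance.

7.8%

Great circle: σ = 1.2149 rad → d_gc = Rσ = 7745.2 km
Rhumb: Δφ = -0.4864, Δλ = -1.7507, Δψ = -0.7002, q = Δφ/Δψ = 0.6947 → d_rh = R√(Δφ²+q²Δλ²) = 8350.7 km
Excess = (8350.7 − 7745.2) / 7745.2 = 605.5 / 7745.2 = 7.82% ≈ 7.8%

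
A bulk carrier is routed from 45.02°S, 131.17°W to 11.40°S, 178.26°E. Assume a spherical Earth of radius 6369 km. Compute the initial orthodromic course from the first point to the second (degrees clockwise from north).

N = sin Δλ·cos φ₂ = -0.7572;  D = cos φ₁ sin φ₂ − sin φ₁ cos φ₂ cos Δλ = +0.3007
initial course = atan2(N, D) = 291.66°

291.7°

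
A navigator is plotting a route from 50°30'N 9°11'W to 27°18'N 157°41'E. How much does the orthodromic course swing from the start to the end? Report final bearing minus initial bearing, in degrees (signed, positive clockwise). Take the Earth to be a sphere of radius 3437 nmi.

At departure: θ₁ = atan2(sin Δλ cos φ₂, cos φ₁ sin φ₂ − sin φ₁ cos φ₂ cos Δλ) = 11.88°
At arrival: θ₂ = atan2(sin Δλ cos φ₁, −cos φ₂ sin φ₁ + sin φ₂ cos φ₁ cos Δλ) = 171.52°
Δθ = θ₂ − θ₁ = +159.6°

+159.6°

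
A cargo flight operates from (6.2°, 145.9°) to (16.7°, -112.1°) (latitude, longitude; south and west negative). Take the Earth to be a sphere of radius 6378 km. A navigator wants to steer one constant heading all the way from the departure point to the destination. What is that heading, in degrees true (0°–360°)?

84.0°

Δψ = ln[tan(π/4+φ₂/2)/tan(π/4+φ₁/2)] = +0.1873
Δλ = +1.7802 rad (taken the short way round)
course = atan2(Δλ, Δψ) = 84.00°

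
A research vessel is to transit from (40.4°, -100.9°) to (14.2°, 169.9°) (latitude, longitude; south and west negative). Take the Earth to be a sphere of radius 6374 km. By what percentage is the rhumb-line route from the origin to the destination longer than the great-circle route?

Great circle: σ = 1.4007 rad → d_gc = Rσ = 8927.9 km
Rhumb: Δφ = -0.4573, Δλ = -1.5568, Δψ = -0.5216, q = Δφ/Δψ = 0.8766 → d_rh = R√(Δφ²+q²Δλ²) = 9174.2 km
Excess = (9174.2 − 8927.9) / 8927.9 = 246.3 / 8927.9 = 2.76% ≈ 2.8%

2.8%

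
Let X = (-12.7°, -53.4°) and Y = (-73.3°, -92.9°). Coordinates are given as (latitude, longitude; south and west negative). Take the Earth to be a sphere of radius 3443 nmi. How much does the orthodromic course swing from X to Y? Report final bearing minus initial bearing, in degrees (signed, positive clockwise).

+31.7°

At departure: θ₁ = atan2(sin Δλ cos φ₂, cos φ₁ sin φ₂ − sin φ₁ cos φ₂ cos Δλ) = 191.66°
At arrival: θ₂ = atan2(sin Δλ cos φ₁, −cos φ₂ sin φ₁ + sin φ₂ cos φ₁ cos Δλ) = 223.33°
Δθ = θ₂ − θ₁ = +31.7°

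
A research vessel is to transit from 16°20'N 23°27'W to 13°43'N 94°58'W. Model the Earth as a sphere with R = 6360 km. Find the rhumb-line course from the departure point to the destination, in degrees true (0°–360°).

267.8°

Δψ = ln[tan(π/4+φ₂/2)/tan(π/4+φ₁/2)] = -0.0473
Δλ = -1.2482 rad (taken the short way round)
course = atan2(Δλ, Δψ) = 267.83°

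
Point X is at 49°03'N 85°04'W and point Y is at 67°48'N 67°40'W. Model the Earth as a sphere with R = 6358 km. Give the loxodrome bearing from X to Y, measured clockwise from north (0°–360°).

25.3°

Δψ = ln[tan(π/4+φ₂/2)/tan(π/4+φ₁/2)] = +0.6435
Δλ = +0.3037 rad (taken the short way round)
course = atan2(Δλ, Δψ) = 25.26°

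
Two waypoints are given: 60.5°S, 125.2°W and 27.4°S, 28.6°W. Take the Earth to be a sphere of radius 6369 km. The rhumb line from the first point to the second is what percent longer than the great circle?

Great circle: σ = 1.2129 rad → d_gc = Rσ = 7725.1 km
Rhumb: Δφ = +0.5777, Δλ = +1.6860, Δψ = +0.8370, q = Δφ/Δψ = 0.6902 → d_rh = R√(Δφ²+q²Δλ²) = 8274.7 km
Excess = (8274.7 − 7725.1) / 7725.1 = 549.6 / 7725.1 = 7.11% ≈ 7.1%

7.1%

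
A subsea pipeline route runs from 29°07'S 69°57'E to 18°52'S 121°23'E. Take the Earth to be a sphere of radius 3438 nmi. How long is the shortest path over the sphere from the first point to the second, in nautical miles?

cos σ = sin φ₁ sin φ₂ + cos φ₁ cos φ₂ cos Δλ
      = sin(-29.12°)sin(-18.87°) + cos(-29.12°)cos(-18.87°)cos(51.43°) = 0.6727
σ = 47.722° → d = Rσ = 3438·0.83291 = 2864 nmi

2864 nmi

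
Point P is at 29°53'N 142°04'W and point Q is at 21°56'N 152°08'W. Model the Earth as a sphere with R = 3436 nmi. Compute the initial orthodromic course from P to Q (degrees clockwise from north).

231.0°

θ = atan2( sin Δλ·cos φ₂ ,  cos φ₁ sin φ₂ − sin φ₁ cos φ₂ cos Δλ )
  = atan2(-0.1621, -0.1312) = 231.02°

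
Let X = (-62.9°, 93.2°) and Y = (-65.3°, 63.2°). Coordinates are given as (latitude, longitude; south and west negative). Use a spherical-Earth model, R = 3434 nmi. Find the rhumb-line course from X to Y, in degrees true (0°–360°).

Meridional parts: M(φ₁)=-1.4230, M(φ₂)=-1.5189 → ΔM = -0.0960;  Δλ = -0.5236 rad
tan C = Δλ / ΔM = +5.4562 → C = 259.61°

259.6°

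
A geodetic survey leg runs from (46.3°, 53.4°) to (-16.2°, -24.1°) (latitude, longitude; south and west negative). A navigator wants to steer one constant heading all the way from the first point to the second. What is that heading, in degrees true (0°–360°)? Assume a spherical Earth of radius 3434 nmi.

Meridional parts: M(φ₁)=+0.9138, M(φ₂)=-0.2866 → ΔM = -1.2004;  Δλ = -1.3526 rad
tan C = Δλ / ΔM = +1.1268 → C = 228.41°

228.4°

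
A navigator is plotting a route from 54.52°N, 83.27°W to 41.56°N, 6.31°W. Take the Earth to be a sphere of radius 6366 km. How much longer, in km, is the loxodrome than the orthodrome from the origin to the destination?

Great circle: cos σ = sin φ₁ sin φ₂ + cos φ₁ cos φ₂ cos Δλ,  σ = 0.8786 rad → d_gc = 5593.3 km
Rhumb line: Δψ = -0.3408, q = Δφ/Δψ = 0.6636, d_rh = R√(Δφ²+q²Δλ²) = 5854.4 km
Excess = 5854.4 − 5593.3 = 261.1 ≈ 261 km

261 km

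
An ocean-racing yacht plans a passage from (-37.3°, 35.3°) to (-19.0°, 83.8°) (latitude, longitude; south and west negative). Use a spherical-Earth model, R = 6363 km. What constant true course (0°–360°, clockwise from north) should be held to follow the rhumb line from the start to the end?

Meridional parts: M(φ₁)=-0.7026, M(φ₂)=-0.3379 → ΔM = +0.3647;  Δλ = +0.8465 rad
tan C = Δλ / ΔM = +2.3211 → C = 66.69°

66.7°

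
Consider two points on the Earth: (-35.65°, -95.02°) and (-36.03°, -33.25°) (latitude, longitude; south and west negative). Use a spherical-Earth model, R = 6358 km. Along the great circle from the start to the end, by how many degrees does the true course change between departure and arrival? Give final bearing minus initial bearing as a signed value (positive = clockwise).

At departure: θ₁ = atan2(sin Δλ cos φ₂, cos φ₁ sin φ₂ − sin φ₁ cos φ₂ cos Δλ) = 109.69°
At arrival: θ₂ = atan2(sin Δλ cos φ₁, −cos φ₂ sin φ₁ + sin φ₂ cos φ₁ cos Δλ) = 71.09°
Δθ = θ₂ − θ₁ = -38.6°

-38.6°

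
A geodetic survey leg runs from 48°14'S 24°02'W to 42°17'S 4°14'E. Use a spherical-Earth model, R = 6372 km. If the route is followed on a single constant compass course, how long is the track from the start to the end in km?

Δψ = ln[tan(π/4+φ₂/2)/tan(π/4+φ₁/2)] = +0.1477;  Δφ = +0.1038 rad,  Δλ = +0.4933 rad
q = Δφ/Δψ = 0.7029
d = R·√(Δφ² + q²Δλ²) = 6372·0.36201 = 2307 km

2307 km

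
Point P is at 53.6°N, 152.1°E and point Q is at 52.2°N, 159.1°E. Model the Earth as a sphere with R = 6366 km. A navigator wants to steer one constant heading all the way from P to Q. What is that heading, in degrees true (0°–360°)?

108.3°

Meridional parts: M(φ₁)=+1.1124, M(φ₂)=+1.0718 → ΔM = -0.0405;  Δλ = +0.1222 rad
tan C = Δλ / ΔM = -3.0157 → C = 108.35°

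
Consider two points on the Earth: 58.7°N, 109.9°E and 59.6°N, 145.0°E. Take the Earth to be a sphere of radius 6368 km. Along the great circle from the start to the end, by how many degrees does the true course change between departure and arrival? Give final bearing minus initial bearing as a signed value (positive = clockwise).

At departure: θ₁ = atan2(sin Δλ cos φ₂, cos φ₁ sin φ₂ − sin φ₁ cos φ₂ cos Δλ) = 72.04°
At arrival: θ₂ = atan2(sin Δλ cos φ₁, −cos φ₂ sin φ₁ + sin φ₂ cos φ₁ cos Δλ) = 102.42°
Δθ = θ₂ − θ₁ = +30.4°

+30.4°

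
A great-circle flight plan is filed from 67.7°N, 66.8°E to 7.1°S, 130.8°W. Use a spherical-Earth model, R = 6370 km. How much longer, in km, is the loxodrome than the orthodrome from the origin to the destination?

Great circle: cos σ = sin φ₁ sin φ₂ + cos φ₁ cos φ₂ cos Δλ,  σ = 2.0638 rad → d_gc = 13146.43 km
Rhumb line: Δψ = -1.7483, q = Δφ/Δψ = 0.7467, d_rh = R√(Δφ²+q²Δλ²) = 15840.88 km
Excess = 15840.88 − 13146.43 = 2694.45 ≈ 2694 km

2694 km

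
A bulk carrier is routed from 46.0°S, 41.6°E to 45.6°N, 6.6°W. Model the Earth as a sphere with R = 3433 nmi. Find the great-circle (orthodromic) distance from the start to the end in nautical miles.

6049 nmi

cos σ = sin φ₁ sin φ₂ + cos φ₁ cos φ₂ cos Δλ
      = sin(-46.00°)sin(45.60°) + cos(-46.00°)cos(45.60°)cos(-48.20°) = -0.1900
σ = 100.953° → d = Rσ = 3433·1.76195 = 6049 nmi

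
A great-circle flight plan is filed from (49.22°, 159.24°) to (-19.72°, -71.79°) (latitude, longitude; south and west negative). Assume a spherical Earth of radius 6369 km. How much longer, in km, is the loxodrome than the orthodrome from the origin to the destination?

Great circle: cos σ = sin φ₁ sin φ₂ + cos φ₁ cos φ₂ cos Δλ,  σ = 2.2682 rad → d_gc = 14445.9 km
Rhumb line: Δψ = -1.3409, q = Δφ/Δψ = 0.8974, d_rh = R√(Δφ²+q²Δλ²) = 14974.3 km
Excess = 14974.3 − 14445.9 = 528.4 ≈ 528 km

528 km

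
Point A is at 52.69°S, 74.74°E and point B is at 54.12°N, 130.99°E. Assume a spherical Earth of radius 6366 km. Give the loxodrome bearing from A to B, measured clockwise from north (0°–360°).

23.9°

Meridional parts: M(φ₁)=-1.0859, M(φ₂)=+1.1277 → ΔM = +2.2136;  Δλ = +0.9817 rad
tan C = Δλ / ΔM = +0.4435 → C = 23.92°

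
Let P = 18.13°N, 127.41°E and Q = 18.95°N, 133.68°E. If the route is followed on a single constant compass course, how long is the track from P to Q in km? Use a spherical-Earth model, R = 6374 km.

668 km

Δψ = ln[tan(π/4+φ₂/2)/tan(π/4+φ₁/2)] = +0.0151;  Δφ = +0.0143 rad,  Δλ = +0.1094 rad
q = Δφ/Δψ = 0.9481
d = R·√(Δφ² + q²Δλ²) = 6374·0.10473 = 668 km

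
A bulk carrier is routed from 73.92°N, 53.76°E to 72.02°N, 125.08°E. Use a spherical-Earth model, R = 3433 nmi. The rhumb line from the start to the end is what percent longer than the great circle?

6.2%

Great circle: σ = 0.3442 rad → d_gc = Rσ = 1181.7 nmi
Rhumb: Δφ = -0.0332, Δλ = +1.2448, Δψ = -0.1133, q = Δφ/Δψ = 0.2926 → d_rh = R√(Δφ²+q²Δλ²) = 1255.4 nmi
Excess = (1255.4 − 1181.7) / 1181.7 = 73.7 / 1181.7 = 6.24% ≈ 6.2%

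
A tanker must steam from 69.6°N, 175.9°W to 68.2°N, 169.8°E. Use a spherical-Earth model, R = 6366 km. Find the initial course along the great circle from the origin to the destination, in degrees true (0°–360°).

N = sin Δλ·cos φ₂ = -0.0917;  D = cos φ₁ sin φ₂ − sin φ₁ cos φ₂ cos Δλ = -0.0136
initial course = atan2(N, D) = 261.54°

261.5°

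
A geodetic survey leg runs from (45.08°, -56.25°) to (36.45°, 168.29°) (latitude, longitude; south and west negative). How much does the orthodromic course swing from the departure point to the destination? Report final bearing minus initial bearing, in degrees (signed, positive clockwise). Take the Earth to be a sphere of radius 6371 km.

-116.0°

Initial bearing θ₁ = atan2(sin Δλ cos φ₂, cos φ₁ sin φ₂ − sin φ₁ cos φ₂ cos Δλ) = 325.65°
Final bearing θ₂ = (initial bearing from the destination back to the start) + 180° = 209.69°
Δθ = θ₂ − θ₁ = -116.0°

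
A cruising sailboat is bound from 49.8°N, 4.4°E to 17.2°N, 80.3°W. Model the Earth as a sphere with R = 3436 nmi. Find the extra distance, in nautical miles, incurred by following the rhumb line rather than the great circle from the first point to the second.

Great circle: cos σ = sin φ₁ sin φ₂ + cos φ₁ cos φ₂ cos Δλ,  σ = 1.2841 rad → d_gc = 4412.1 nmi
Rhumb line: Δψ = -0.7005, q = Δφ/Δψ = 0.8123, d_rh = R√(Δφ²+q²Δλ²) = 4565.7 nmi
Excess = 4565.7 − 4412.1 = 153.6 ≈ 154 nmi

154 nmi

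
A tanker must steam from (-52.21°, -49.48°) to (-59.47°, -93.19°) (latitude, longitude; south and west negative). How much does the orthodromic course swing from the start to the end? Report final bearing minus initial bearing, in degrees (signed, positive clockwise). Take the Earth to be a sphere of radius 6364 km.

+36.8°

Initial bearing θ₁ = atan2(sin Δλ cos φ₂, cos φ₁ sin φ₂ − sin φ₁ cos φ₂ cos Δλ) = 235.90°
Final bearing θ₂ = (initial bearing from the destination back to the start) + 180° = 272.69°
Δθ = θ₂ − θ₁ = +36.8°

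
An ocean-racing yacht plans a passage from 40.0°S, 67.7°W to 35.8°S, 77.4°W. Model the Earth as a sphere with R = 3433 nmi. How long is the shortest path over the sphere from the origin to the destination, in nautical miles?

523 nmi

cos σ = sin φ₁ sin φ₂ + cos φ₁ cos φ₂ cos Δλ
      = sin(-40.00°)sin(-35.80°) + cos(-40.00°)cos(-35.80°)cos(-9.70°) = 0.9884
σ = 8.723° → d = Rσ = 3433·0.15225 = 523 nmi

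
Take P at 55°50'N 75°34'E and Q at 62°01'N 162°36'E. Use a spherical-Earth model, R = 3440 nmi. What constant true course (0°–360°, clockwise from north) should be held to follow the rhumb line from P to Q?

82.1°

Meridional parts: M(φ₁)=+1.1799, M(φ₂)=+1.3896 → ΔM = +0.2097;  Δλ = +1.5190 rad
tan C = Δλ / ΔM = +7.2422 → C = 82.14°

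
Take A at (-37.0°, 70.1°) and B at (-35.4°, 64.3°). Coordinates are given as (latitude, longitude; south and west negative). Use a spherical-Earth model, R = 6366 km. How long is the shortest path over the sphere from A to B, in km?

549 km

Haversine: a = sin²(Δφ/2)+cos φ₁ cos φ₂ sin²(Δλ/2) = 0.00186;  σ = 2·atan2(√a,√(1−a))
σ = 4.945° → d = Rσ = 6366·0.08631 = 549 km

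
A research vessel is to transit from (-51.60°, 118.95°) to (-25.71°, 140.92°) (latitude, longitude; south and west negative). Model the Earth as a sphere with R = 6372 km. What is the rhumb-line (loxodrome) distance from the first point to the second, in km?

Δψ = ln[tan(π/4+φ₂/2)/tan(π/4+φ₁/2)] = +0.5903;  Δφ = +0.4519 rad,  Δλ = +0.3834 rad
q = Δφ/Δψ = 0.7655
d = R·√(Δφ² + q²Δλ²) = 6372·0.53884 = 3433 km

3433 km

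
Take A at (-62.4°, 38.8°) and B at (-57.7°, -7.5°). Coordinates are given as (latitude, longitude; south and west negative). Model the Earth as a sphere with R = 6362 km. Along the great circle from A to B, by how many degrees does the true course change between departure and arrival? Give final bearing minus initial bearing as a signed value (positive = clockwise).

+40.7°

Initial bearing θ₁ = atan2(sin Δλ cos φ₂, cos φ₁ sin φ₂ − sin φ₁ cos φ₂ cos Δλ) = 260.53°
Final bearing θ₂ = (initial bearing from the destination back to the start) + 180° = 301.22°
Δθ = θ₂ − θ₁ = +40.7°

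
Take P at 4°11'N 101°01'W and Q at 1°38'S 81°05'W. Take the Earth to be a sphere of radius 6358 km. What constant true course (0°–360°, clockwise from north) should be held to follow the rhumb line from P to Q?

106.3°

Δψ = ln[tan(π/4+φ₂/2)/tan(π/4+φ₁/2)] = -0.1016
Δλ = +0.3479 rad (taken the short way round)
course = atan2(Δλ, Δψ) = 106.28°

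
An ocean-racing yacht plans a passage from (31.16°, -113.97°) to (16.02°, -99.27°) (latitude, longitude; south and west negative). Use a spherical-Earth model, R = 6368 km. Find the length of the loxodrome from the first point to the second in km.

2248 km

Rhumb course C = atan2(Δλ, Δψ) with Δψ = ln[tan(π/4+φ₂/2)/tan(π/4+φ₁/2)] = -0.2895, Δλ = +0.2566 → C = 138.45°
d = R·|Δφ| / |cos C| = 6368·0.26424 / 0.74840 = 2248 km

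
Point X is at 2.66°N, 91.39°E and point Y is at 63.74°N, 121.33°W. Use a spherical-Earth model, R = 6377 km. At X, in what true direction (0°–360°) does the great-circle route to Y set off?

14.7°

θ = atan2( sin Δλ·cos φ₂ ,  cos φ₁ sin φ₂ − sin φ₁ cos φ₂ cos Δλ )
  = atan2(+0.2392, +0.9131) = 14.68°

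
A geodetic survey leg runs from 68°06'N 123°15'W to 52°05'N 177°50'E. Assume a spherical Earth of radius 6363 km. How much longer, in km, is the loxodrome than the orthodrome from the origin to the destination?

122 km

Great circle: cos σ = sin φ₁ sin φ₂ + cos φ₁ cos φ₂ cos Δλ,  σ = 0.5542 rad → d_gc = 3526.51 km
Rhumb line: Δψ = -0.5741, q = Δφ/Δψ = 0.4869, d_rh = R√(Δφ²+q²Δλ²) = 3648.95 km
Excess = 3648.95 − 3526.51 = 122.44 ≈ 122 km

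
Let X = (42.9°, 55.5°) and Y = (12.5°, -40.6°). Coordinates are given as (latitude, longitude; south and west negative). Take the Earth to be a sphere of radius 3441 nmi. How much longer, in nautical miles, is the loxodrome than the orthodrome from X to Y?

Great circle: cos σ = sin φ₁ sin φ₂ + cos φ₁ cos φ₂ cos Δλ,  σ = 1.4994 rad → d_gc = 5159.4 nmi
Rhumb line: Δψ = -0.6105, q = Δφ/Δψ = 0.8690, d_rh = R√(Δφ²+q²Δλ²) = 5337.6 nmi
Excess = 5337.6 − 5159.4 = 178.2 ≈ 178 nmi

178 nmi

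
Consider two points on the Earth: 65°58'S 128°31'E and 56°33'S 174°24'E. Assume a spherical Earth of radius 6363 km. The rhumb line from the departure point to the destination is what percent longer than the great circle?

2.1%

Great circle: σ = 0.4070 rad → d_gc = Rσ = 2589.8 km
Rhumb: Δφ = +0.1644, Δλ = +0.8008, Δψ = +0.3448, q = Δφ/Δψ = 0.4767 → d_rh = R√(Δφ²+q²Δλ²) = 2644.6 km
Excess = (2644.6 − 2589.8) / 2589.8 = 54.8 / 2589.8 = 2.12% ≈ 2.1%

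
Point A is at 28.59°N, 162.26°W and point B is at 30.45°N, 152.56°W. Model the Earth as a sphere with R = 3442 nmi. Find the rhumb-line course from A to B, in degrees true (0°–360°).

77.6°

Δψ = ln[tan(π/4+φ₂/2)/tan(π/4+φ₁/2)] = +0.0373
Δλ = +0.1693 rad (taken the short way round)
course = atan2(Δλ, Δψ) = 77.57°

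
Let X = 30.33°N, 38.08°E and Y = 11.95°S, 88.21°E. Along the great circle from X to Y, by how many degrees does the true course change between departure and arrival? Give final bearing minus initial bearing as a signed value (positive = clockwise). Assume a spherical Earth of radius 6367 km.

At departure: θ₁ = atan2(sin Δλ cos φ₂, cos φ₁ sin φ₂ − sin φ₁ cos φ₂ cos Δλ) = 123.42°
At arrival: θ₂ = atan2(sin Δλ cos φ₁, −cos φ₂ sin φ₁ + sin φ₂ cos φ₁ cos Δλ) = 132.57°
Δθ = θ₂ − θ₁ = +9.2°

+9.2°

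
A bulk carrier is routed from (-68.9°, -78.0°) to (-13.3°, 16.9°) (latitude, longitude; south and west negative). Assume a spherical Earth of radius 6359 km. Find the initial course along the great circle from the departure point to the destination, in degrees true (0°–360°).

N = sin Δλ·cos φ₂ = +0.9696;  D = cos φ₁ sin φ₂ − sin φ₁ cos φ₂ cos Δλ = -0.1604
initial course = atan2(N, D) = 99.39°

99.4°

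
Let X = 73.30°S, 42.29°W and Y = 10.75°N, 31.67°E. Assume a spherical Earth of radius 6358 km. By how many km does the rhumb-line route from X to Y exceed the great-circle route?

Great circle: cos σ = sin φ₁ sin φ₂ + cos φ₁ cos φ₂ cos Δλ,  σ = 1.6716 rad → d_gc = 10628.1 km
Rhumb line: Δψ = +2.1076, q = Δφ/Δψ = 0.6960, d_rh = R√(Δφ²+q²Δλ²) = 10937.2 km
Excess = 10937.2 − 10628.1 = 309.1 ≈ 309 km

309 km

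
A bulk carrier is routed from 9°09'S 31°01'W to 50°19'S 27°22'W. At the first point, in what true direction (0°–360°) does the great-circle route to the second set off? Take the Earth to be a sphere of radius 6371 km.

N = sin Δλ·cos φ₂ = +0.0407;  D = cos φ₁ sin φ₂ − sin φ₁ cos φ₂ cos Δλ = -0.6585
initial course = atan2(N, D) = 176.47°

176.5°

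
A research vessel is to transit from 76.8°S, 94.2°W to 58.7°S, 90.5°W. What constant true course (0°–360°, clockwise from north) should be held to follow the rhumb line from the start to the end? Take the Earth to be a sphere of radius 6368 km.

Meridional parts: M(φ₁)=-2.1567, M(φ₂)=-1.2724 → ΔM = +0.8843;  Δλ = +0.0646 rad
tan C = Δλ / ΔM = +0.0730 → C = 4.18°

4.2°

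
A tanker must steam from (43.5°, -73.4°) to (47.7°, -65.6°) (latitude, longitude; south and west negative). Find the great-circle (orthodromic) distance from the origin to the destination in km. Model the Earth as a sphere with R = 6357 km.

763 km

Haversine: a = sin²(Δφ/2)+cos φ₁ cos φ₂ sin²(Δλ/2) = 0.00360;  σ = 2·atan2(√a,√(1−a))
σ = 6.881° → d = Rσ = 6357·0.12009 = 763 km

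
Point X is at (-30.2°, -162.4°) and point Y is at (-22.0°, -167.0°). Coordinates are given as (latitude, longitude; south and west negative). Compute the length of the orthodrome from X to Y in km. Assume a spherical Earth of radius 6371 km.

1021 km

cos σ = sin φ₁ sin φ₂ + cos φ₁ cos φ₂ cos Δλ
      = sin(-30.20°)sin(-22.00°) + cos(-30.20°)cos(-22.00°)cos(-4.60°) = 0.9872
σ = 9.179° → d = Rσ = 6371·0.16020 = 1021 km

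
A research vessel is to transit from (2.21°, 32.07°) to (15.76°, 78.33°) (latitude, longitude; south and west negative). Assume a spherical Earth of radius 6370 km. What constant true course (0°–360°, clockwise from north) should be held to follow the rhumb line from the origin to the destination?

73.4°

Meridional parts: M(φ₁)=+0.0386, M(φ₂)=+0.2786 → ΔM = +0.2400;  Δλ = +0.8074 rad
tan C = Δλ / ΔM = +3.3639 → C = 73.44°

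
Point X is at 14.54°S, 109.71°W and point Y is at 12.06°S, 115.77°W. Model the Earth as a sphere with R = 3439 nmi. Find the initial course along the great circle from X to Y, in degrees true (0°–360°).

θ = atan2( sin Δλ·cos φ₂ ,  cos φ₁ sin φ₂ − sin φ₁ cos φ₂ cos Δλ )
  = atan2(-0.1032, +0.0419) = 292.09°

292.1°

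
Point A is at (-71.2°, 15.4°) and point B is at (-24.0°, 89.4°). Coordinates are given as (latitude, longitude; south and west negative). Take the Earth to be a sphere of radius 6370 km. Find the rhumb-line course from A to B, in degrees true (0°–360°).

43.4°

Δψ = ln[tan(π/4+φ₂/2)/tan(π/4+φ₁/2)] = +1.3668
Δλ = +1.2915 rad (taken the short way round)
course = atan2(Δλ, Δψ) = 43.38°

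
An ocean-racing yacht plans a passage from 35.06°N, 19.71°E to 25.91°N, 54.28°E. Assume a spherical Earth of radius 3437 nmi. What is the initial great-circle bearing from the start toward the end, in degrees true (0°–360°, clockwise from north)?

N = sin Δλ·cos φ₂ = +0.5104;  D = cos φ₁ sin φ₂ − sin φ₁ cos φ₂ cos Δλ = -0.0678
initial course = atan2(N, D) = 97.57°

97.6°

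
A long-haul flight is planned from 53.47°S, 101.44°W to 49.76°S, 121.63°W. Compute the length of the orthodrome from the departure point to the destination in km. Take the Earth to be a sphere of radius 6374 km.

cos σ = sin φ₁ sin φ₂ + cos φ₁ cos φ₂ cos Δλ
      = sin(-53.47°)sin(-49.76°) + cos(-53.47°)cos(-49.76°)cos(-20.19°) = 0.9743
σ = 13.024° → d = Rσ = 6374·0.22731 = 1449 km

1449 km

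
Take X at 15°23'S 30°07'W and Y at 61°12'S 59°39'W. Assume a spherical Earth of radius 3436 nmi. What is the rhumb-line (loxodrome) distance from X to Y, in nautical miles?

3040 nmi

Rhumb course C = atan2(Δλ, Δψ) with Δψ = ln[tan(π/4+φ₂/2)/tan(π/4+φ₁/2)] = -1.0879, Δλ = -0.5155 → C = 205.35°
d = R·|Δφ| / |cos C| = 3436·0.79965 / 0.90369 = 3040 nmi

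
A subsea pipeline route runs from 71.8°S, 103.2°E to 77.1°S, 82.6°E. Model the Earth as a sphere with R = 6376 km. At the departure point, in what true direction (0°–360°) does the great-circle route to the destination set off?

216.6°

θ = atan2( sin Δλ·cos φ₂ ,  cos φ₁ sin φ₂ − sin φ₁ cos φ₂ cos Δλ )
  = atan2(-0.0785, -0.1059) = 216.56°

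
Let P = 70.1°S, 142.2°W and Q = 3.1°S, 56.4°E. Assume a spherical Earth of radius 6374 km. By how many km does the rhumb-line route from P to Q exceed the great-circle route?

Great circle: cos σ = sin φ₁ sin φ₂ + cos φ₁ cos φ₂ cos Δλ,  σ = 1.8455 rad → d_gc = 11763.3 km
Rhumb line: Δψ = +1.6864, q = Δφ/Δψ = 0.6934, d_rh = R√(Δφ²+q²Δλ²) = 14511.0 km
Excess = 14511.0 − 11763.3 = 2747.7 ≈ 2748 km

2748 km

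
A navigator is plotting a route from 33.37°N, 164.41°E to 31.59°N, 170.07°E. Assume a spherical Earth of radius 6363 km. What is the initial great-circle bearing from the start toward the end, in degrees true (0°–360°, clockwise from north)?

108.9°

N = sin Δλ·cos φ₂ = +0.0840;  D = cos φ₁ sin φ₂ − sin φ₁ cos φ₂ cos Δλ = -0.0288
initial course = atan2(N, D) = 108.91°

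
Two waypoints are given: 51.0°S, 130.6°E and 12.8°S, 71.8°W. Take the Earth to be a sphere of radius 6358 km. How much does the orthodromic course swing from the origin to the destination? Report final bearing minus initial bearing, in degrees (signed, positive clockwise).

Initial bearing θ₁ = atan2(sin Δλ cos φ₂, cos φ₁ sin φ₂ − sin φ₁ cos φ₂ cos Δλ) = 156.14°
Final bearing θ₂ = (initial bearing from the destination back to the start) + 180° = 15.13°
Δθ = θ₂ − θ₁ = -141.0°

-141.0°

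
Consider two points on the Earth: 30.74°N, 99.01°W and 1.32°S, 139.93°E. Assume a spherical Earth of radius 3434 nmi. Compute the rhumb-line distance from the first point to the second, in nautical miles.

Rhumb course C = atan2(Δλ, Δψ) with Δψ = ln[tan(π/4+φ₂/2)/tan(π/4+φ₁/2)] = -0.5873, Δλ = -2.1129 → C = 254.47°
d = R·|Δφ| / |cos C| = 3434·0.55955 / 0.26781 = 7175 nmi

7175 nmi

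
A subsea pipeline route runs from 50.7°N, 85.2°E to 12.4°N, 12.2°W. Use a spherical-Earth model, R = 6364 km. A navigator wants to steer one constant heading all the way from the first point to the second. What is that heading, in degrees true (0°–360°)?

244.5°

Δψ = ln[tan(π/4+φ₂/2)/tan(π/4+φ₁/2)] = -0.8117
Δλ = -1.7000 rad (taken the short way round)
course = atan2(Δλ, Δψ) = 244.48°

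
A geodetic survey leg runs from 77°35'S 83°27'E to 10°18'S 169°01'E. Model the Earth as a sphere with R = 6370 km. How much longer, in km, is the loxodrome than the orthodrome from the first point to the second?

492 km

Great circle: cos σ = sin φ₁ sin φ₂ + cos φ₁ cos φ₂ cos Δλ,  σ = 1.3786 rad → d_gc = 8782.0 km
Rhumb line: Δψ = +2.0377, q = Δφ/Δψ = 0.5763, d_rh = R√(Δφ²+q²Δλ²) = 9274.3 km
Excess = 9274.3 − 8782.0 = 492.3 ≈ 492 km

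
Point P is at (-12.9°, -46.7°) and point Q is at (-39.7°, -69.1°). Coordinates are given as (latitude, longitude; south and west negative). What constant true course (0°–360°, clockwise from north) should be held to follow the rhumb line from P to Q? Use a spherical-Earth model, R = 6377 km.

216.5°

Δψ = ln[tan(π/4+φ₂/2)/tan(π/4+φ₁/2)] = -0.5290
Δλ = -0.3910 rad (taken the short way round)
course = atan2(Δλ, Δψ) = 216.47°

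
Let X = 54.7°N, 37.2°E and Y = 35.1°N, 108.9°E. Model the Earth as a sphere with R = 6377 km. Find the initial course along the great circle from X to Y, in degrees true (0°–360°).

θ = atan2( sin Δλ·cos φ₂ ,  cos φ₁ sin φ₂ − sin φ₁ cos φ₂ cos Δλ )
  = atan2(+0.7768, +0.1226) = 81.03°

81.0°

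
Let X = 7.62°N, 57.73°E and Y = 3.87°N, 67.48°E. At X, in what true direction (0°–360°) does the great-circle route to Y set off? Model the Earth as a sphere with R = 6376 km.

θ = atan2( sin Δλ·cos φ₂ ,  cos φ₁ sin φ₂ − sin φ₁ cos φ₂ cos Δλ )
  = atan2(+0.1690, -0.0635) = 110.59°

110.6°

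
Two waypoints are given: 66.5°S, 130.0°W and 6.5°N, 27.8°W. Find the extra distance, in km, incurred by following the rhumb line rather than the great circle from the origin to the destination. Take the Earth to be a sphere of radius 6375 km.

616 km

Great circle: cos σ = sin φ₁ sin φ₂ + cos φ₁ cos φ₂ cos Δλ,  σ = 1.7595 rad → d_gc = 11216.5 km
Rhumb line: Δψ = +1.6839, q = Δφ/Δψ = 0.7566, d_rh = R√(Δφ²+q²Δλ²) = 11832.1 km
Excess = 11832.1 − 11216.5 = 615.6 ≈ 616 km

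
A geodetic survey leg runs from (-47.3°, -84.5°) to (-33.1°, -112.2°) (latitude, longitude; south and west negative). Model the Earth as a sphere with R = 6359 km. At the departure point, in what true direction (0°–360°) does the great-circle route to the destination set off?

θ = atan2( sin Δλ·cos φ₂ ,  cos φ₁ sin φ₂ − sin φ₁ cos φ₂ cos Δλ )
  = atan2(-0.3894, +0.1747) = 294.17°

294.2°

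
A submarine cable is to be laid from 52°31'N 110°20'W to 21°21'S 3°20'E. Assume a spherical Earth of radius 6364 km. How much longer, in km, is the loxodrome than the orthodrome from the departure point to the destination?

Great circle: cos σ = sin φ₁ sin φ₂ + cos φ₁ cos φ₂ cos Δλ,  σ = 2.1134 rad → d_gc = 13450.0 km
Rhumb line: Δψ = -1.4625, q = Δφ/Δψ = 0.8815, d_rh = R√(Δφ²+q²Δλ²) = 13827.0 km
Excess = 13827.0 − 13450.0 = 377.0 ≈ 377 km

377 km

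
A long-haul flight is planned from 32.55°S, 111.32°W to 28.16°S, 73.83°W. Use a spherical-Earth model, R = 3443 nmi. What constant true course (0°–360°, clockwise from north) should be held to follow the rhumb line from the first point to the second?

Δψ = ln[tan(π/4+φ₂/2)/tan(π/4+φ₁/2)] = +0.0888
Δλ = +0.6543 rad (taken the short way round)
course = atan2(Δλ, Δψ) = 82.27°

82.3°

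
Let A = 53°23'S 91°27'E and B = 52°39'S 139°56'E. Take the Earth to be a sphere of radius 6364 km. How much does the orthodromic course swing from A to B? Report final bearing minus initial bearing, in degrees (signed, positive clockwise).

-39.6°

At departure: θ₁ = atan2(sin Δλ cos φ₂, cos φ₁ sin φ₂ − sin φ₁ cos φ₂ cos Δλ) = 108.43°
At arrival: θ₂ = atan2(sin Δλ cos φ₁, −cos φ₂ sin φ₁ + sin φ₂ cos φ₁ cos Δλ) = 68.86°
Δθ = θ₂ − θ₁ = -39.6°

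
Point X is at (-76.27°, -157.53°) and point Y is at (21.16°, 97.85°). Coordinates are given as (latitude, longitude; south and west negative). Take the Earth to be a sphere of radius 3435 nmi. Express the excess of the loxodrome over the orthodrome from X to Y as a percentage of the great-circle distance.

5.9%

Great circle: σ = 1.9894 rad → d_gc = Rσ = 6833.7 nmi
Rhumb: Δφ = +1.7005, Δλ = -1.8260, Δψ = +2.4950, q = Δφ/Δψ = 0.6816 → d_rh = R√(Δφ²+q²Δλ²) = 7238.3 nmi
Excess = (7238.3 − 6833.7) / 6833.7 = 404.6 / 6833.7 = 5.92% ≈ 5.9%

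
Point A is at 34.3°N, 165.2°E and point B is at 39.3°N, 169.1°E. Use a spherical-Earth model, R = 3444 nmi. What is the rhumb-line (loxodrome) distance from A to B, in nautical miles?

Δψ = ln[tan(π/4+φ₂/2)/tan(π/4+φ₁/2)] = +0.1091;  Δφ = +0.0873 rad,  Δλ = +0.0681 rad
q = Δφ/Δψ = 0.8002
d = R·√(Δφ² + q²Δλ²) = 3444·0.10287 = 354 nmi

354 nmi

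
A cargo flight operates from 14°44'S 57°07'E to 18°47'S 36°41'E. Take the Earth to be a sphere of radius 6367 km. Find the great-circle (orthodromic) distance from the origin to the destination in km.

cos σ = sin φ₁ sin φ₂ + cos φ₁ cos φ₂ cos Δλ
      = sin(-14.73°)sin(-18.78°) + cos(-14.73°)cos(-18.78°)cos(-20.43°) = 0.9399
σ = 19.967° → d = Rσ = 6367·0.34848 = 2219 km

2219 km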